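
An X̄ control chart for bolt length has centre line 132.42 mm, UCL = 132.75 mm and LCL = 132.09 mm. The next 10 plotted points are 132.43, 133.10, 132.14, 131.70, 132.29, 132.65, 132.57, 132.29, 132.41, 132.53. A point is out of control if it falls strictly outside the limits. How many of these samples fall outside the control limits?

2

Compare each point to [132.09, 132.75]: sample 2 = 133.10 > UCL; sample 4 = 131.70 < LCL.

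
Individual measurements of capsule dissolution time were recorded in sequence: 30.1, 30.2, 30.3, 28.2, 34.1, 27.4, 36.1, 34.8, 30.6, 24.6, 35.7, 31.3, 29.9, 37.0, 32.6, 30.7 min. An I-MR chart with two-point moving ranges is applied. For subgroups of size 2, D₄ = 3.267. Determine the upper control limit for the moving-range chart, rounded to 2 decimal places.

Moving ranges: 0.1, 0.1, 2.1, 5.9, 6.7, 8.7, 1.3, 4.2, 6.0, 11.1, 4.4, 1.4, 7.1, 4.4, 1.9; M̄R̄ = 65.4000 / 15 = 4.3600
UCL_MR = D₄·M̄R̄ = 3.267 × 4.3600 = 14.2441

14.24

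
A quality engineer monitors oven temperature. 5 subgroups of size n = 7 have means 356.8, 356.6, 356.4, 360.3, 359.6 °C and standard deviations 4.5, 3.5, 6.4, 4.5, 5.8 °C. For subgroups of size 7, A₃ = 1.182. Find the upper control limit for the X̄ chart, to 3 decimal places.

363.779

X̄̄ = (356.8 + 356.6 + 356.4 + 360.3 + 359.6) / 5 = 357.9400
s̄ = (4.5 + 3.5 + 6.4 + 4.5 + 5.8) / 5 = 4.9400
UCL = X̄̄ + A₃·s̄ = 357.9400 + 1.182 × 4.9400 = 363.7791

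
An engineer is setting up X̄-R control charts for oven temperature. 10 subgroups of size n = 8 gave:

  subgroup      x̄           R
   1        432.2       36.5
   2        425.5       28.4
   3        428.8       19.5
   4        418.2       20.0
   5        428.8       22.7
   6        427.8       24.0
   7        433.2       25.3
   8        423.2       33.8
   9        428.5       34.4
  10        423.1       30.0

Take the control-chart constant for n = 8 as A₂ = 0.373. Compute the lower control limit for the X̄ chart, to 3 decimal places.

416.687

X̄̄ = (432.2 + 425.5 + 428.8 + 418.2 + 428.8 + 427.8 + 433.2 + 423.2 + 428.5 + 423.1) / 10 = 4269.3000 / 10 = 426.9300
R̄ = (36.5 + 28.4 + 19.5 + 20.0 + 22.7 + 24.0 + 25.3 + 33.8 + 34.4 + 30.0) / 10 = 274.6000 / 10 = 27.4600
LCL = X̄̄ − A₂·R̄ = 426.9300 − 0.373 × 27.4600 = 416.6874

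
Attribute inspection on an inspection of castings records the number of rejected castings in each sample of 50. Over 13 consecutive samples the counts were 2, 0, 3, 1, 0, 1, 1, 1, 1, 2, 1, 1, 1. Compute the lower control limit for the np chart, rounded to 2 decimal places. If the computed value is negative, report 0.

0.00

p̄ = Σdᵢ / (k·n) = 15 / (13 × 50) = 0.02308
LCL = np̄ − 3·√(np̄(1−p̄)) = 1.1538 − 3 × 1.0617 = -2.0313 → 0 (negative, so LCL = 0)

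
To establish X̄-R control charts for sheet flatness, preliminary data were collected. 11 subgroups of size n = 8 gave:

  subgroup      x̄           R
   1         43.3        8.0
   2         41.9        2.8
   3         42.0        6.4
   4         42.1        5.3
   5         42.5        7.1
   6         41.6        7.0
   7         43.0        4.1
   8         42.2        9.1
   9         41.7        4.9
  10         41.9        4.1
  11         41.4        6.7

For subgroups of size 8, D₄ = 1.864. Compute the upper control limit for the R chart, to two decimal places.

11.10

R̄ = (8.0 + 2.8 + 6.4 + 5.3 + 7.1 + 7.0 + 4.1 + 9.1 + 4.9 + 4.1 + 6.7) / 11 = 65.5000 / 11 = 5.9545
UCL_R = D₄·R̄ = 1.864 × 5.9545 = 11.0993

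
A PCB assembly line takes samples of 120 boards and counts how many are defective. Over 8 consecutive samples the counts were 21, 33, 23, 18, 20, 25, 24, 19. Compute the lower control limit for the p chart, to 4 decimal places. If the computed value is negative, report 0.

p̄ = Σdᵢ / (k·n) = 183 / (8 × 120) = 0.19062
LCL = p̄ − 3·√(p̄(1−p̄)/n) = 0.19062 − 3 × 0.03586 = 0.08305

0.0831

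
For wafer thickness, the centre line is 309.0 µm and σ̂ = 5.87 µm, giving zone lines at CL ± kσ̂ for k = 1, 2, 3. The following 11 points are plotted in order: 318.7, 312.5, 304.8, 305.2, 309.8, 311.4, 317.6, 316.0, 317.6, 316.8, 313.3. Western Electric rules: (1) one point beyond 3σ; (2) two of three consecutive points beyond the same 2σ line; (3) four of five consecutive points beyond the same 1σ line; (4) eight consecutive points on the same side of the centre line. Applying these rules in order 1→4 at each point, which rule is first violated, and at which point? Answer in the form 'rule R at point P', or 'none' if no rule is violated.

Zone of each point (C = within 1σ̂, B = 1σ̂–2σ̂, A = 2σ̂–3σ̂, * = beyond 3σ̂; sign = side of CL): 1:+B, 2:+C, 3:-C, 4:-C, 5:+C, 6:+C, 7:+B, 8:+B, 9:+B, 10:+B, 11:+C
Rule 3 (four of five consecutive points beyond the same 1σ limit) is satisfied at point 10.

rule 3 at point 10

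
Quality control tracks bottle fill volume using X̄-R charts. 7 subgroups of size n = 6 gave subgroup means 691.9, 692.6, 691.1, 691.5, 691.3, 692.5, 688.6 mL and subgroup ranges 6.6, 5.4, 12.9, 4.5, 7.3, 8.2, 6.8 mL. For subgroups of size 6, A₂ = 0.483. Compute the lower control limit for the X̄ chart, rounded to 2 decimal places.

X̄̄ = (691.9 + 692.6 + 691.1 + 691.5 + 691.3 + 692.5 + 688.6) / 7 = 4839.5000 / 7 = 691.3571
R̄ = (6.6 + 5.4 + 12.9 + 4.5 + 7.3 + 8.2 + 6.8) / 7 = 51.7000 / 7 = 7.3857
LCL = X̄̄ − A₂·R̄ = 691.3571 − 0.483 × 7.3857 = 687.7898

687.79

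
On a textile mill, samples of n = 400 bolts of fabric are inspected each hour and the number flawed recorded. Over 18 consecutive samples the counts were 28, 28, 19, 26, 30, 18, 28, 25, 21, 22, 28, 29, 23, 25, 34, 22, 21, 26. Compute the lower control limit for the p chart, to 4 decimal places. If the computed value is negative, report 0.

0.0265

p̄ = Σdᵢ / (k·n) = 453 / (18 × 400) = 0.06292
LCL = p̄ − 3·√(p̄(1−p̄)/n) = 0.06292 − 3 × 0.01214 = 0.02649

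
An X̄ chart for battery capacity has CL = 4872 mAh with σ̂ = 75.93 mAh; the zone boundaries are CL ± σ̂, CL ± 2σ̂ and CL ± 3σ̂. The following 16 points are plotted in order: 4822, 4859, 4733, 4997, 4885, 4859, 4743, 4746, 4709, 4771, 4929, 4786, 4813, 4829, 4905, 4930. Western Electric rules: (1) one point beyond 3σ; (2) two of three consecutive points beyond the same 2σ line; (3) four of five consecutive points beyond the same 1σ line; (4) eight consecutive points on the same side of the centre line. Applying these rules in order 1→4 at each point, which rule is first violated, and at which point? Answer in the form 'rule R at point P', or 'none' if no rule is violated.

rule 3 at point 10

Zone of each point (C = within 1σ̂, B = 1σ̂–2σ̂, A = 2σ̂–3σ̂, * = beyond 3σ̂; sign = side of CL): 1:-C, 2:-C, 3:-B, 4:+B, 5:+C, 6:-C, 7:-B, 8:-B, 9:-A, 10:-B, 11:+C, 12:-B, 13:-C, 14:-C, 15:+C, 16:+C
Rule 3 (four of five consecutive points beyond the same 1σ limit) is satisfied at point 10.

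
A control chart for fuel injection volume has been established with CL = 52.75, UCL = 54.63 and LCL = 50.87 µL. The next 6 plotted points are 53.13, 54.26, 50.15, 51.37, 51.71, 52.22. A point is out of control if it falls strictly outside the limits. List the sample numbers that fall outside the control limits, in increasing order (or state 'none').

Compare each point to [50.87, 54.63]: sample 3 = 50.15 < LCL.

3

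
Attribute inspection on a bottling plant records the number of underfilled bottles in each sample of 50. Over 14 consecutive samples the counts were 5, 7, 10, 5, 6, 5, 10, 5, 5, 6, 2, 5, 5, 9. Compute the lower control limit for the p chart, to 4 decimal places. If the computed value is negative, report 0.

p̄ = Σdᵢ / (k·n) = 85 / (14 × 50) = 0.12143
LCL = p̄ − 3·√(p̄(1−p̄)/n) = 0.12143 − 3 × 0.04619 = -0.01715 → 0 (negative, so LCL = 0)

0.0000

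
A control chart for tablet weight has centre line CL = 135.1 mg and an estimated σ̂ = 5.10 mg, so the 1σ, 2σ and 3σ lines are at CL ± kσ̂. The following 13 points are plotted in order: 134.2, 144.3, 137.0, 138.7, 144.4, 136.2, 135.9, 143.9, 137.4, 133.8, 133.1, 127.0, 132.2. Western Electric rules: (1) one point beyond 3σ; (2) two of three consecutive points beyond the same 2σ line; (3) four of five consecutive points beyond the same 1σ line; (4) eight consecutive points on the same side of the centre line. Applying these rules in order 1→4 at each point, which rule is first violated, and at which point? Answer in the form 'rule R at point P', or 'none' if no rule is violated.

rule 4 at point 9

Zone of each point (C = within 1σ̂, B = 1σ̂–2σ̂, A = 2σ̂–3σ̂, * = beyond 3σ̂; sign = side of CL): 1:-C, 2:+B, 3:+C, 4:+C, 5:+B, 6:+C, 7:+C, 8:+B, 9:+C, 10:-C, 11:-C, 12:-B, 13:-C
Rule 4 (eight consecutive points on the same side of the centre line) is satisfied at point 9.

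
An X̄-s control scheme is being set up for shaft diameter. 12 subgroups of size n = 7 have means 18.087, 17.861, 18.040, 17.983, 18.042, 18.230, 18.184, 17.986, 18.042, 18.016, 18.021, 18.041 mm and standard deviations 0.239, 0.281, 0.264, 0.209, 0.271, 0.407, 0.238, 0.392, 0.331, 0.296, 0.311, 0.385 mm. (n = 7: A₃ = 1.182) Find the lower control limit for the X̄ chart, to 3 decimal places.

17.687

X̄̄ = (18.087 + 17.861 + 18.040 + 17.983 + 18.042 + 18.230 + 18.184 + 17.986 + 18.042 + 18.016 + 18.021 + 18.041) / 12 = 18.0444
s̄ = (0.239 + 0.281 + 0.264 + 0.209 + 0.271 + 0.407 + 0.238 + 0.392 + 0.331 + 0.296 + 0.311 + 0.385) / 12 = 0.3020
LCL = X̄̄ − A₃·s̄ = 18.0444 − 1.182 × 0.3020 = 17.6875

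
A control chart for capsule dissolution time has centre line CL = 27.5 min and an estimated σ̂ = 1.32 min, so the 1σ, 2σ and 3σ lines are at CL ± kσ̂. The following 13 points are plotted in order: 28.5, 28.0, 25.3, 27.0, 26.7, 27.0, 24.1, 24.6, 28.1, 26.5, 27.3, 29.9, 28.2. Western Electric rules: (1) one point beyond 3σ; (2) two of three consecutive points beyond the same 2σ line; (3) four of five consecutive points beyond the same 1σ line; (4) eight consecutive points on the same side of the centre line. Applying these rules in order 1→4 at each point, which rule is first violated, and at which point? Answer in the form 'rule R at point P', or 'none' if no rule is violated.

rule 2 at point 8

Zone of each point (C = within 1σ̂, B = 1σ̂–2σ̂, A = 2σ̂–3σ̂, * = beyond 3σ̂; sign = side of CL): 1:+C, 2:+C, 3:-B, 4:-C, 5:-C, 6:-C, 7:-A, 8:-A, 9:+C, 10:-C, 11:-C, 12:+B, 13:+C
Rule 2 (two of three consecutive points beyond the same 2σ limit) is satisfied at point 8.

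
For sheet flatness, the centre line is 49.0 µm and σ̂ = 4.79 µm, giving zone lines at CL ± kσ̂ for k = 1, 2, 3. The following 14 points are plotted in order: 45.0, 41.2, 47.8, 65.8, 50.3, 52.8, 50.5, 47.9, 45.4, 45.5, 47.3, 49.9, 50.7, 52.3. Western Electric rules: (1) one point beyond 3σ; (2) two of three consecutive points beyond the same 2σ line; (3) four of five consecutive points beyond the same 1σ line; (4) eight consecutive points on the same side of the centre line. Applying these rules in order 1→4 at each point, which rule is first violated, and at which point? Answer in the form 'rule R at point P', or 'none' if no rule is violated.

rule 1 at point 4

Zone of each point (C = within 1σ̂, B = 1σ̂–2σ̂, A = 2σ̂–3σ̂, * = beyond 3σ̂; sign = side of CL): 1:-C, 2:-B, 3:-C, 4:+*, 5:+C, 6:+C, 7:+C, 8:-C, 9:-C, 10:-C, 11:-C, 12:+C, 13:+C, 14:+C
Rule 1 (one point beyond the 3σ limits) is satisfied at point 4.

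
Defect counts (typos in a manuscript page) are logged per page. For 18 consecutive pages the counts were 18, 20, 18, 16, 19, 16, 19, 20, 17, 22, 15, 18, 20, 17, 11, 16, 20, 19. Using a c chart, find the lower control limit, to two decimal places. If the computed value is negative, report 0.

c̄ = (18 + 20 + 18 + 16 + 19 + 16 + 19 + 20 + 17 + 22 + 15 + 18 + 20 + 17 + 11 + 16 + 20 + 19) / 18 = 321 / 18 = 17.8333
LCL = c̄ − 3√c̄ = 17.8333 − 3 × 4.2230 = 5.1645

5.16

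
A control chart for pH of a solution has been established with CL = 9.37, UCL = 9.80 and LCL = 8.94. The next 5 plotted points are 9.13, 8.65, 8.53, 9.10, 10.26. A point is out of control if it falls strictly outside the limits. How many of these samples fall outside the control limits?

3

Compare each point to [8.94, 9.80]: sample 2 = 8.65 < LCL; sample 3 = 8.53 < LCL; sample 5 = 10.26 > UCL.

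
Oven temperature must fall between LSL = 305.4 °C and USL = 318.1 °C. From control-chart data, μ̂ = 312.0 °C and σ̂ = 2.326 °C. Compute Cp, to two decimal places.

Cp = (USL − LSL) / (6σ̂) = (318.1 − 305.4) / (6 × 2.326) = 12.7000 / 13.9560 = 0.9100

0.91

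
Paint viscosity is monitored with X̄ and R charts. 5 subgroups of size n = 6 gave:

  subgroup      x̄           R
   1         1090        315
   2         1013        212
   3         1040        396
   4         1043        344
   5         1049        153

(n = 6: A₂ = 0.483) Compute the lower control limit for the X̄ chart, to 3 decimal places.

909.828

X̄̄ = (1090 + 1013 + 1040 + 1043 + 1049) / 5 = 5235.0000 / 5 = 1047.0000
R̄ = (315 + 212 + 396 + 344 + 153) / 5 = 1420.0000 / 5 = 284.0000
LCL = X̄̄ − A₂·R̄ = 1047.0000 − 0.483 × 284.0000 = 909.8280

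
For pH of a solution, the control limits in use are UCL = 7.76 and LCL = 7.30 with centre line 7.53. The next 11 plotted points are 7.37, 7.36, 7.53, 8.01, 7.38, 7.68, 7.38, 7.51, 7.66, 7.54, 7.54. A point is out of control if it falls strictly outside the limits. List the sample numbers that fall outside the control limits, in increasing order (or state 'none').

Compare each point to [7.30, 7.76]: sample 4 = 8.01 > UCL.

4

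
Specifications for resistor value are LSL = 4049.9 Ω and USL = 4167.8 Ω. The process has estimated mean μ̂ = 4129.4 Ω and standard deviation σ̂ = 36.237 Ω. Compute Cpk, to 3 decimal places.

Cpu = (USL − μ̂) / (3σ̂) = (4167.8 − 4129.4) / (3 × 36.237) = 0.3532; Cpl = (μ̂ − LSL) / (3σ̂) = (4129.4 − 4049.9) / (3 × 36.237) = 0.7313; Cpk = min(Cpu, Cpl) = 0.3532

0.353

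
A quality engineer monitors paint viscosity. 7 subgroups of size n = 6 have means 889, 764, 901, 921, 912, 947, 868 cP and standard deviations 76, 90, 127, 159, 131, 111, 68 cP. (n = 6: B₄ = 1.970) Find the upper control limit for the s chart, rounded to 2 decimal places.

s̄ = (76 + 90 + 127 + 159 + 131 + 111 + 68) / 7 = 108.8571
UCL_s = B₄·s̄ = 1.970 × 108.8571 = 214.4486

214.45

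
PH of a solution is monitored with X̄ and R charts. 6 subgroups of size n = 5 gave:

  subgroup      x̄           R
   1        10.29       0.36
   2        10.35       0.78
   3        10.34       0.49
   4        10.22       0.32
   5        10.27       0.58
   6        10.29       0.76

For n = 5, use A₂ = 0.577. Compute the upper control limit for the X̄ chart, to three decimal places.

10.610

X̄̄ = (10.29 + 10.35 + 10.34 + 10.22 + 10.27 + 10.29) / 6 = 61.7600 / 6 = 10.2933
R̄ = (0.36 + 0.78 + 0.49 + 0.32 + 0.58 + 0.76) / 6 = 3.2900 / 6 = 0.5483
UCL = X̄̄ + A₂·R̄ = 10.2933 + 0.577 × 0.5483 = 10.6097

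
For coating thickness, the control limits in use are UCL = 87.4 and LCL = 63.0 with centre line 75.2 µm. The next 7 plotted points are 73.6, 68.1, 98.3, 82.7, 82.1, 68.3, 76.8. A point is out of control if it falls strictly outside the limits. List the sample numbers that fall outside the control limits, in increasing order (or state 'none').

3

Compare each point to [63.0, 87.4]: sample 3 = 98.3 > UCL.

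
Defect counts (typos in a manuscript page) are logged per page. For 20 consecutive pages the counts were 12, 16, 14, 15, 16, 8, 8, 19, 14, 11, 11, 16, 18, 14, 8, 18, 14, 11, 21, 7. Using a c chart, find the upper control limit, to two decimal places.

24.59

c̄ = (12 + 16 + 14 + 15 + 16 + 8 + 8 + 19 + 14 + 11 + 11 + 16 + 18 + 14 + 8 + 18 + 14 + 11 + 21 + 7) / 20 = 271 / 20 = 13.5500
UCL = c̄ + 3√c̄ = 13.5500 + 3 × √13.5500 = 13.5500 + 3 × 3.6810 = 24.5931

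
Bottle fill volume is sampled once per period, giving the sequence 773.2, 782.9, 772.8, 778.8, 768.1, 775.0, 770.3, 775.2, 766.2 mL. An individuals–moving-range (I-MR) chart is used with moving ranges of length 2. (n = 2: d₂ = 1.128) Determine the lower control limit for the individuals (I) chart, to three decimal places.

752.999

X̄ = (773.2 + 782.9 + 772.8 + 778.8 + 768.1 + 775.0 + 770.3 + 775.2 + 766.2) / 9 = 773.6111
Moving ranges: 9.7, 10.1, 6.0, 10.7, 6.9, 4.7, 4.9, 9.0; M̄R̄ = 62.0000 / 8 = 7.7500
LCL = X̄ − 3·M̄R̄/d₂ = 773.6111 − 3 × 7.7500 / 1.128 = 752.9994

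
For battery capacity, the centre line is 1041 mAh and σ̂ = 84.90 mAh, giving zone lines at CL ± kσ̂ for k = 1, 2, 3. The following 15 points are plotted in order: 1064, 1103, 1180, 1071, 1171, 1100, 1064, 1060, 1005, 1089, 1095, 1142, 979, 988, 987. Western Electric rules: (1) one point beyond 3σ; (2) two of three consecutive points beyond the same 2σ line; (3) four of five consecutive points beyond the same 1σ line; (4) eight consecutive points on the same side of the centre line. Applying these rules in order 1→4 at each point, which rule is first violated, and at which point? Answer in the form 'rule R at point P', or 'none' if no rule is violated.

rule 4 at point 8

Zone of each point (C = within 1σ̂, B = 1σ̂–2σ̂, A = 2σ̂–3σ̂, * = beyond 3σ̂; sign = side of CL): 1:+C, 2:+C, 3:+B, 4:+C, 5:+B, 6:+C, 7:+C, 8:+C, 9:-C, 10:+C, 11:+C, 12:+B, 13:-C, 14:-C, 15:-C
Rule 4 (eight consecutive points on the same side of the centre line) is satisfied at point 8.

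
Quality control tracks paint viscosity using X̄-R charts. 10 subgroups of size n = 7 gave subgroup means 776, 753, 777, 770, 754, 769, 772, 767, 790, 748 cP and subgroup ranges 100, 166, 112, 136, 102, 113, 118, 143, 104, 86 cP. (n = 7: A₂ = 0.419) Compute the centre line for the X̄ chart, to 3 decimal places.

767.600

X̄̄ = (776 + 753 + 777 + 770 + 754 + 769 + 772 + 767 + 790 + 748) / 10 = 7676.0000 / 10 = 767.6000
CL = X̄̄ = 767.6000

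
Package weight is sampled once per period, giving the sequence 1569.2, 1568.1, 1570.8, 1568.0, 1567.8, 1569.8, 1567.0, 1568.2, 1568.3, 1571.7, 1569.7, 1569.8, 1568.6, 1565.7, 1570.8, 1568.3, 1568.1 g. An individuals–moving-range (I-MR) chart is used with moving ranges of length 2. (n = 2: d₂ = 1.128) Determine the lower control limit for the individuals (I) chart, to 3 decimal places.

1563.781

X̄ = (1569.2 + 1568.1 + 1570.8 + 1568.0 + 1567.8 + 1569.8 + 1567.0 + 1568.2 + 1568.3 + 1571.7 + 1569.7 + 1569.8 + 1568.6 + 1565.7 + 1570.8 + 1568.3 + 1568.1) / 17 = 1568.8176
Moving ranges: 1.1, 2.7, 2.8, 0.2, 2.0, 2.8, 1.2, 0.1, 3.4, 2.0, 0.1, 1.2, 2.9, 5.1, 2.5, 0.2; M̄R̄ = 30.3000 / 16 = 1.8938
LCL = X̄ − 3·M̄R̄/d₂ = 1568.8176 − 3 × 1.8938 / 1.128 = 1563.7811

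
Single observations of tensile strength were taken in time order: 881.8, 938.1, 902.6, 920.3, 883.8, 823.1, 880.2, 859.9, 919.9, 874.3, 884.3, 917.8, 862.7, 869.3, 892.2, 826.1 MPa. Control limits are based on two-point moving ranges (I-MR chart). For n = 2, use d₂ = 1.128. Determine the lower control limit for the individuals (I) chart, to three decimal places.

779.997

X̄ = (881.8 + 938.1 + 902.6 + 920.3 + 883.8 + 823.1 + 880.2 + 859.9 + 919.9 + 874.3 + 884.3 + 917.8 + 862.7 + 869.3 + 892.2 + 826.1) / 16 = 883.5250
Moving ranges: 56.3, 35.5, 17.7, 36.5, 60.7, 57.1, 20.3, 60.0, 45.6, 10.0, 33.5, 55.1, 6.6, 22.9, 66.1; M̄R̄ = 583.9000 / 15 = 38.9267
LCL = X̄ − 3·M̄R̄/d₂ = 883.5250 − 3 × 38.9267 / 1.128 = 779.9966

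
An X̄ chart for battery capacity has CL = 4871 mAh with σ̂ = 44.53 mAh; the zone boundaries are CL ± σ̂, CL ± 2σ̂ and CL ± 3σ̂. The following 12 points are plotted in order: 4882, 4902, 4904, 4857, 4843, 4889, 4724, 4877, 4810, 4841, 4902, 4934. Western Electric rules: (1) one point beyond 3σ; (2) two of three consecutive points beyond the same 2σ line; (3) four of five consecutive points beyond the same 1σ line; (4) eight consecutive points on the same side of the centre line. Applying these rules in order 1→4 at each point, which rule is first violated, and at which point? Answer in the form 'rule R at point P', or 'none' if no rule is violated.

Zone of each point (C = within 1σ̂, B = 1σ̂–2σ̂, A = 2σ̂–3σ̂, * = beyond 3σ̂; sign = side of CL): 1:+C, 2:+C, 3:+C, 4:-C, 5:-C, 6:+C, 7:-*, 8:+C, 9:-B, 10:-C, 11:+C, 12:+B
Rule 1 (one point beyond the 3σ limits) is satisfied at point 7.

rule 1 at point 7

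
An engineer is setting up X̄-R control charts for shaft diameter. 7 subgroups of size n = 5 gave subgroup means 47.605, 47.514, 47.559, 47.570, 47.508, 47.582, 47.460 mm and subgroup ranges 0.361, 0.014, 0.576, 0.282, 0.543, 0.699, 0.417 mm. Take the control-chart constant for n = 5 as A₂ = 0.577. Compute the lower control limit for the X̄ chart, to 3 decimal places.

X̄̄ = (47.605 + 47.514 + 47.559 + 47.570 + 47.508 + 47.582 + 47.460) / 7 = 332.7980 / 7 = 47.5426
R̄ = (0.361 + 0.014 + 0.576 + 0.282 + 0.543 + 0.699 + 0.417) / 7 = 2.8920 / 7 = 0.4131
LCL = X̄̄ − A₂·R̄ = 47.5426 − 0.577 × 0.4131 = 47.3042

47.304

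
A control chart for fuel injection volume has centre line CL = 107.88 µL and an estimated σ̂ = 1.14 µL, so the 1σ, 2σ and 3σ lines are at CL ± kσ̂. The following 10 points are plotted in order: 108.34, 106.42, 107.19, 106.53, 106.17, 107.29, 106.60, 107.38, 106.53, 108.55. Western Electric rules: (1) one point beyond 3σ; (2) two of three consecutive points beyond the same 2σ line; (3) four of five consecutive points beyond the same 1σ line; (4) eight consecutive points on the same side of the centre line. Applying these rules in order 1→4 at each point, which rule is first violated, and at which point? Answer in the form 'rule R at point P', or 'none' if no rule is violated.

Zone of each point (C = within 1σ̂, B = 1σ̂–2σ̂, A = 2σ̂–3σ̂, * = beyond 3σ̂; sign = side of CL): 1:+C, 2:-B, 3:-C, 4:-B, 5:-B, 6:-C, 7:-B, 8:-C, 9:-B, 10:+C
Rule 4 (eight consecutive points on the same side of the centre line) is satisfied at point 9.

rule 4 at point 9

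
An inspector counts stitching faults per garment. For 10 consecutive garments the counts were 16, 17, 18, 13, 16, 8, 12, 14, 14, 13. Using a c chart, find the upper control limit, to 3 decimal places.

25.365

c̄ = (16 + 17 + 18 + 13 + 16 + 8 + 12 + 14 + 14 + 13) / 10 = 141 / 10 = 14.1000
UCL = c̄ + 3√c̄ = 14.1000 + 3 × √14.1000 = 14.1000 + 3 × 3.7550 = 25.3650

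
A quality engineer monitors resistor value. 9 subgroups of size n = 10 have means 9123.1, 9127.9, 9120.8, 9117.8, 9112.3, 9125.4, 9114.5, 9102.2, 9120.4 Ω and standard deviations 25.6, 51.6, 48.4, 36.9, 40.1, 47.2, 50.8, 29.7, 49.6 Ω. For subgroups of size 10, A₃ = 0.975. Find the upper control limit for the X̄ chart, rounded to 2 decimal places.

X̄̄ = (9123.1 + 9127.9 + 9120.8 + 9117.8 + 9112.3 + 9125.4 + 9114.5 + 9102.2 + 9120.4) / 9 = 9118.2667
s̄ = (25.6 + 51.6 + 48.4 + 36.9 + 40.1 + 47.2 + 50.8 + 29.7 + 49.6) / 9 = 42.2111
UCL = X̄̄ + A₃·s̄ = 9118.2667 + 0.975 × 42.2111 = 9159.4225

9159.42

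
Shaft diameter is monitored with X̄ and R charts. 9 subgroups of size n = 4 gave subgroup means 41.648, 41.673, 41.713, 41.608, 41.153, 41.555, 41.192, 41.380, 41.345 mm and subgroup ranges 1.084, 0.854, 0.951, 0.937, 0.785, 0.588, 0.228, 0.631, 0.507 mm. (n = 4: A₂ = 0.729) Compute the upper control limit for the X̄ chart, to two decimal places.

X̄̄ = (41.648 + 41.673 + 41.713 + 41.608 + 41.153 + 41.555 + 41.192 + 41.380 + 41.345) / 9 = 373.2670 / 9 = 41.4741
R̄ = (1.084 + 0.854 + 0.951 + 0.937 + 0.785 + 0.588 + 0.228 + 0.631 + 0.507) / 9 = 6.5650 / 9 = 0.7294
UCL = X̄̄ + A₂·R̄ = 41.4741 + 0.729 × 0.7294 = 42.0059

42.01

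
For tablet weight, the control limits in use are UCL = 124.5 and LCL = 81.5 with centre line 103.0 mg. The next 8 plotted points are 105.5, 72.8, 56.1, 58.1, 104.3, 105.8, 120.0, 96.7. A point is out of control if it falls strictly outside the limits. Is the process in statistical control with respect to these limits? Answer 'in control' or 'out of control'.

Compare each point to [81.5, 124.5]: sample 2 = 72.8 < LCL; sample 3 = 56.1 < LCL; sample 4 = 58.1 < LCL.

out of control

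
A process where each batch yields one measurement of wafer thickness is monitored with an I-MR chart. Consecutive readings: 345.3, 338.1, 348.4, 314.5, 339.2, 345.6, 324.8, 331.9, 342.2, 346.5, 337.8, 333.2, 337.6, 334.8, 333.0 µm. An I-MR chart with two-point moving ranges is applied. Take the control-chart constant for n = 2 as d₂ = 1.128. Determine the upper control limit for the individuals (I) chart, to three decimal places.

364.843

X̄ = (345.3 + 338.1 + 348.4 + 314.5 + 339.2 + 345.6 + 324.8 + 331.9 + 342.2 + 346.5 + 337.8 + 333.2 + 337.6 + 334.8 + 333.0) / 15 = 336.8600
Moving ranges: 7.2, 10.3, 33.9, 24.7, 6.4, 20.8, 7.1, 10.3, 4.3, 8.7, 4.6, 4.4, 2.8, 1.8; M̄R̄ = 147.3000 / 14 = 10.5214
UCL = X̄ + 3·M̄R̄/d₂ = 336.8600 + 3 × 10.5214 / 1.128 = 364.8425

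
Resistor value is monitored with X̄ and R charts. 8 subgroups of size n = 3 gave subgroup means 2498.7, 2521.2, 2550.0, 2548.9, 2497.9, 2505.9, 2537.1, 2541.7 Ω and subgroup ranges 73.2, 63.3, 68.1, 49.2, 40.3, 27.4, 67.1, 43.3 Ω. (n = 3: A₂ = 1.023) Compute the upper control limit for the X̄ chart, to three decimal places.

X̄̄ = (2498.7 + 2521.2 + 2550.0 + 2548.9 + 2497.9 + 2505.9 + 2537.1 + 2541.7) / 8 = 20201.4000 / 8 = 2525.1750
R̄ = (73.2 + 63.3 + 68.1 + 49.2 + 40.3 + 27.4 + 67.1 + 43.3) / 8 = 431.9000 / 8 = 53.9875
UCL = X̄̄ + A₂·R̄ = 2525.1750 + 1.023 × 53.9875 = 2580.4042

2580.404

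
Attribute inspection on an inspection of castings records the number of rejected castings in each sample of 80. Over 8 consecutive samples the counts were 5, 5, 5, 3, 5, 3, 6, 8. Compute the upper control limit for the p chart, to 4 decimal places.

0.1437

p̄ = Σdᵢ / (k·n) = 40 / (8 × 80) = 0.06250
UCL = p̄ + 3·√(p̄(1−p̄)/n) = 0.06250 + 3 × √(0.06250×0.93750/80) = 0.06250 + 3 × 0.02706 = 0.14369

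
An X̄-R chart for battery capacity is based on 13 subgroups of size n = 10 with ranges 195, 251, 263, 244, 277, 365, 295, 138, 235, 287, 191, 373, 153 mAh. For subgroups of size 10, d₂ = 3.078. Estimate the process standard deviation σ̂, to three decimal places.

81.646

R̄ = (195 + 251 + 263 + 244 + 277 + 365 + 295 + 138 + 235 + 287 + 191 + 373 + 153) / 13 = 251.3077
σ̂ = R̄ / d₂ = 251.3077 / 3.078 = 81.6464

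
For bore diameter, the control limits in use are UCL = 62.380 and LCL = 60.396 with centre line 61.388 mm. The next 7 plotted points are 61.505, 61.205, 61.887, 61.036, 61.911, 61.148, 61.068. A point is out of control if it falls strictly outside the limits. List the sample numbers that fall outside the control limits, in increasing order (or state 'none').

none

All 7 points lie within [60.396, 62.380].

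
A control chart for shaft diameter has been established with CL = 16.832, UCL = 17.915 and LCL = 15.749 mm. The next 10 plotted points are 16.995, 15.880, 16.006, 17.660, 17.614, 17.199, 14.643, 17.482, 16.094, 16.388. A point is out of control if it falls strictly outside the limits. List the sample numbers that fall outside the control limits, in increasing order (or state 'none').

7

Compare each point to [15.749, 17.915]: sample 7 = 14.643 < LCL.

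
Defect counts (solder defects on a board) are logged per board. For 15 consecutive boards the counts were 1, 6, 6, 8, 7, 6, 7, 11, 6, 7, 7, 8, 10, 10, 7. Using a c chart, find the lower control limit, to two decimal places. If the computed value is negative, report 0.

0.00

c̄ = (1 + 6 + 6 + 8 + 7 + 6 + 7 + 11 + 6 + 7 + 7 + 8 + 10 + 10 + 7) / 15 = 107 / 15 = 7.1333
LCL = c̄ − 3√c̄ = 7.1333 − 3 × 2.6708 = -0.8792 → 0 (cannot be negative)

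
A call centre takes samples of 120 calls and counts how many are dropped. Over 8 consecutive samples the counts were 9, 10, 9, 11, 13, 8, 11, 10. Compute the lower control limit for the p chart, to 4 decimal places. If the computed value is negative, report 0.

0.0083

p̄ = Σdᵢ / (k·n) = 81 / (8 × 120) = 0.08438
LCL = p̄ − 3·√(p̄(1−p̄)/n) = 0.08438 − 3 × 0.02537 = 0.00826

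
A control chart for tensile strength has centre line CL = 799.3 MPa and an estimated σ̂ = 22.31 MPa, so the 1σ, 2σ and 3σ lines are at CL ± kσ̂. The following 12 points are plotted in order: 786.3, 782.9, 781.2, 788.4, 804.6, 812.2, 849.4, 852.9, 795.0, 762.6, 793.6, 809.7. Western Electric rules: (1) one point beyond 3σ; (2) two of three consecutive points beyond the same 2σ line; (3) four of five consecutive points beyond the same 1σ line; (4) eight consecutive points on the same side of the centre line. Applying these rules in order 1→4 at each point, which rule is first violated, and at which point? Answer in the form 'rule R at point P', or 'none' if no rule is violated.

rule 2 at point 8

Zone of each point (C = within 1σ̂, B = 1σ̂–2σ̂, A = 2σ̂–3σ̂, * = beyond 3σ̂; sign = side of CL): 1:-C, 2:-C, 3:-C, 4:-C, 5:+C, 6:+C, 7:+A, 8:+A, 9:-C, 10:-B, 11:-C, 12:+C
Rule 2 (two of three consecutive points beyond the same 2σ limit) is satisfied at point 8.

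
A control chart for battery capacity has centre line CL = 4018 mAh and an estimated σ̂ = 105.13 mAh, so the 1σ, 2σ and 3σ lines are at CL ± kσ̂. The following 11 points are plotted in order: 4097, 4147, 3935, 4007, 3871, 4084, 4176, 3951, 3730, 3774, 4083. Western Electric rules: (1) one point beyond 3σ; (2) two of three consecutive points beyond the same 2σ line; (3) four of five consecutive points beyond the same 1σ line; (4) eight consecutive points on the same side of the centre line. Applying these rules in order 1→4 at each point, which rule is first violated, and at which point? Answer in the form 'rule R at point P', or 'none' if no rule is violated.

Zone of each point (C = within 1σ̂, B = 1σ̂–2σ̂, A = 2σ̂–3σ̂, * = beyond 3σ̂; sign = side of CL): 1:+C, 2:+B, 3:-C, 4:-C, 5:-B, 6:+C, 7:+B, 8:-C, 9:-A, 10:-A, 11:+C
Rule 2 (two of three consecutive points beyond the same 2σ limit) is satisfied at point 10.

rule 2 at point 10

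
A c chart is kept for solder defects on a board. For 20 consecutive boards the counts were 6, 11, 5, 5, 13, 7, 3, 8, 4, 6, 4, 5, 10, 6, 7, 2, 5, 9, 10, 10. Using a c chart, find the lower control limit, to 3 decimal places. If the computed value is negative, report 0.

0.000

c̄ = (6 + 11 + 5 + 5 + 13 + 7 + 3 + 8 + 4 + 6 + 4 + 5 + 10 + 6 + 7 + 2 + 5 + 9 + 10 + 10) / 20 = 136 / 20 = 6.8000
LCL = c̄ − 3√c̄ = 6.8000 − 3 × 2.6077 = -1.0230 → 0 (cannot be negative)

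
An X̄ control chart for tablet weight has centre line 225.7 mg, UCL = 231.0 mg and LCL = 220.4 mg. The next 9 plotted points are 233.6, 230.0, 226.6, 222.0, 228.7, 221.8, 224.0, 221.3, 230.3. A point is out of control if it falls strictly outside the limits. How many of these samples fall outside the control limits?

Compare each point to [220.4, 231.0]: sample 1 = 233.6 > UCL.

1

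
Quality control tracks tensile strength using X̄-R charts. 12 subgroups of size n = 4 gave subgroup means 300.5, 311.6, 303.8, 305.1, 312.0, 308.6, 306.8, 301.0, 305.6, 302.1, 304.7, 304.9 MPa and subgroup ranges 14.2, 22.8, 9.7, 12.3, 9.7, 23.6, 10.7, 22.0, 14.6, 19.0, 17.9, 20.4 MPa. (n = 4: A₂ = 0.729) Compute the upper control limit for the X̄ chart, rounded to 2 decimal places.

X̄̄ = (300.5 + 311.6 + 303.8 + 305.1 + 312.0 + 308.6 + 306.8 + 301.0 + 305.6 + 302.1 + 304.7 + 304.9) / 12 = 3666.7000 / 12 = 305.5583
R̄ = (14.2 + 22.8 + 9.7 + 12.3 + 9.7 + 23.6 + 10.7 + 22.0 + 14.6 + 19.0 + 17.9 + 20.4) / 12 = 196.9000 / 12 = 16.4083
UCL = X̄̄ + A₂·R̄ = 305.5583 + 0.729 × 16.4083 = 317.5200

317.52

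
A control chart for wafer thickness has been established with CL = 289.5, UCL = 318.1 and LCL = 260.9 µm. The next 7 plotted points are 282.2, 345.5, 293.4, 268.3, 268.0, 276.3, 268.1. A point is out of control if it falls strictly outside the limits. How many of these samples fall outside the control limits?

Compare each point to [260.9, 318.1]: sample 2 = 345.5 > UCL.

1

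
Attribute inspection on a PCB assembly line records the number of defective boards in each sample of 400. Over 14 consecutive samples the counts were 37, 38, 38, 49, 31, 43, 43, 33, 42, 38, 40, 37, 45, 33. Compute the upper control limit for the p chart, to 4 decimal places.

p̄ = Σdᵢ / (k·n) = 547 / (14 × 400) = 0.09768
UCL = p̄ + 3·√(p̄(1−p̄)/n) = 0.09768 + 3 × √(0.09768×0.90232/400) = 0.09768 + 3 × 0.01484 = 0.14221

0.1422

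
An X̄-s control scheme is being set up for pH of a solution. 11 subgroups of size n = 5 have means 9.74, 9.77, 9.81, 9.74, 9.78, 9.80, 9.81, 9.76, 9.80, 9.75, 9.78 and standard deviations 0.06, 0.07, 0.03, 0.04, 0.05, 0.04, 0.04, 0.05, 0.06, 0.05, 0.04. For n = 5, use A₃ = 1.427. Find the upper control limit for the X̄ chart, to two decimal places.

X̄̄ = (9.74 + 9.77 + 9.81 + 9.74 + 9.78 + 9.80 + 9.81 + 9.76 + 9.80 + 9.75 + 9.78) / 11 = 9.7764
s̄ = (0.06 + 0.07 + 0.03 + 0.04 + 0.05 + 0.04 + 0.04 + 0.05 + 0.06 + 0.05 + 0.04) / 11 = 0.0482
UCL = X̄̄ + A₃·s̄ = 9.7764 + 1.427 × 0.0482 = 9.8451

9.85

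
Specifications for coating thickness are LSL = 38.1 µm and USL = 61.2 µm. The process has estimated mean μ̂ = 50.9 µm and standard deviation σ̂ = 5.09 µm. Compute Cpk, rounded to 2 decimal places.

0.67

Cpu = (USL − μ̂) / (3σ̂) = (61.2 − 50.9) / (3 × 5.09) = 0.6745; Cpl = (μ̂ − LSL) / (3σ̂) = (50.9 − 38.1) / (3 × 5.09) = 0.8382; Cpk = min(Cpu, Cpl) = 0.6745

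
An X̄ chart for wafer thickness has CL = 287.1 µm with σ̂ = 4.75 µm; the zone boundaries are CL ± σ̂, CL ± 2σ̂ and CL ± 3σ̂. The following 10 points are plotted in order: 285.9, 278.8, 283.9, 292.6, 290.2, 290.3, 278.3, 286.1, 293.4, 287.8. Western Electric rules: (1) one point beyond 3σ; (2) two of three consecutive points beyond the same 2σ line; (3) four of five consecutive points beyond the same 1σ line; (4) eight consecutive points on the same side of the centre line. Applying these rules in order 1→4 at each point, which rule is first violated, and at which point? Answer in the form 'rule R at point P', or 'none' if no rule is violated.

none

Zone of each point (C = within 1σ̂, B = 1σ̂–2σ̂, A = 2σ̂–3σ̂, * = beyond 3σ̂; sign = side of CL): 1:-C, 2:-B, 3:-C, 4:+B, 5:+C, 6:+C, 7:-B, 8:-C, 9:+B, 10:+C
No rule fires across all 10 points.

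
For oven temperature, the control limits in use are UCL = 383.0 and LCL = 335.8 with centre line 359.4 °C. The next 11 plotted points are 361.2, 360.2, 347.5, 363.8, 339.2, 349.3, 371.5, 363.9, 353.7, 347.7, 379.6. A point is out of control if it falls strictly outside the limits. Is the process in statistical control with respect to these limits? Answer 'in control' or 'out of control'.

in control

All 11 points lie within [335.8, 383.0].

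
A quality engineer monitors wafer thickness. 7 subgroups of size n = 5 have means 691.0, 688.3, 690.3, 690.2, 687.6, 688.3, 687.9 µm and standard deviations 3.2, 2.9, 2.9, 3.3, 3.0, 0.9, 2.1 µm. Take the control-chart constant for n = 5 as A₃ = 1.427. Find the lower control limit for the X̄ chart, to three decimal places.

X̄̄ = (691.0 + 688.3 + 690.3 + 690.2 + 687.6 + 688.3 + 687.9) / 7 = 689.0857
s̄ = (3.2 + 2.9 + 2.9 + 3.3 + 3.0 + 0.9 + 2.1) / 7 = 2.6143
LCL = X̄̄ − A₃·s̄ = 689.0857 − 1.427 × 2.6143 = 685.3551

685.355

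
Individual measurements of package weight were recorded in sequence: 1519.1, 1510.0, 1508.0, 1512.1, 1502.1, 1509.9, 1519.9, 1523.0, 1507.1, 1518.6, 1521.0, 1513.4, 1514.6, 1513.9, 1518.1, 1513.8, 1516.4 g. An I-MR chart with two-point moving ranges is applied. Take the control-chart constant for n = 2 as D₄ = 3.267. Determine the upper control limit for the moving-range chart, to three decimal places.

Moving ranges: 9.1, 2.0, 4.1, 10.0, 7.8, 10.0, 3.1, 15.9, 11.5, 2.4, 7.6, 1.2, 0.7, 4.2, 4.3, 2.6; M̄R̄ = 96.5000 / 16 = 6.0312
UCL_MR = D₄·M̄R̄ = 3.267 × 6.0312 = 19.7041

19.704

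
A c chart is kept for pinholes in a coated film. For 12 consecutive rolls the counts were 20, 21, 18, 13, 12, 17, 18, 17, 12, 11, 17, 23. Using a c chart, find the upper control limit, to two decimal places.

28.80

c̄ = (20 + 21 + 18 + 13 + 12 + 17 + 18 + 17 + 12 + 11 + 17 + 23) / 12 = 199 / 12 = 16.5833
UCL = c̄ + 3√c̄ = 16.5833 + 3 × √16.5833 = 16.5833 + 3 × 4.0723 = 28.8001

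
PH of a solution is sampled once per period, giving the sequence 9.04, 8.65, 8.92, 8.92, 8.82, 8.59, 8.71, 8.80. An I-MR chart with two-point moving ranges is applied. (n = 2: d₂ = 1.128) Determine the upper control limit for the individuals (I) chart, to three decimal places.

X̄ = (9.04 + 8.65 + 8.92 + 8.92 + 8.82 + 8.59 + 8.71 + 8.80) / 8 = 8.8063
Moving ranges: 0.39, 0.27, 0.00, 0.10, 0.23, 0.12, 0.09; M̄R̄ = 1.2000 / 7 = 0.1714
UCL = X̄ + 3·M̄R̄/d₂ = 8.8063 + 3 × 0.1714 / 1.128 = 9.2622

9.262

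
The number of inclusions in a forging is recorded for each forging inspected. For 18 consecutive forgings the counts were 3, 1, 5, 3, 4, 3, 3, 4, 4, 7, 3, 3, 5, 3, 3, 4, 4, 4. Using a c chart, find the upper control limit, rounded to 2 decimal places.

9.41

c̄ = (3 + 1 + 5 + 3 + 4 + 3 + 3 + 4 + 4 + 7 + 3 + 3 + 5 + 3 + 3 + 4 + 4 + 4) / 18 = 66 / 18 = 3.6667
UCL = c̄ + 3√c̄ = 3.6667 + 3 × √3.6667 = 3.6667 + 3 × 1.9149 = 9.4112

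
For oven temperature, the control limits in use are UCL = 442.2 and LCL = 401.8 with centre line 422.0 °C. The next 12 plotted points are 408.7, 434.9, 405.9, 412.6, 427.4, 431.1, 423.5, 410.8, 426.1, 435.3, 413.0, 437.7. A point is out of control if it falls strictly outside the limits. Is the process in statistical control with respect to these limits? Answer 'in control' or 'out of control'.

in control

All 12 points lie within [401.8, 442.2].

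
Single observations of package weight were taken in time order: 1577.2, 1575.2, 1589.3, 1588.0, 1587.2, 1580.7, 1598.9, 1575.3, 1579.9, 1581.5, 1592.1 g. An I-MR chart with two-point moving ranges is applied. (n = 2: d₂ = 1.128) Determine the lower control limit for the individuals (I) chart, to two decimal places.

X̄ = (1577.2 + 1575.2 + 1589.3 + 1588.0 + 1587.2 + 1580.7 + 1598.9 + 1575.3 + 1579.9 + 1581.5 + 1592.1) / 11 = 1584.1182
Moving ranges: 2.0, 14.1, 1.3, 0.8, 6.5, 18.2, 23.6, 4.6, 1.6, 10.6; M̄R̄ = 83.3000 / 10 = 8.3300
LCL = X̄ − 3·M̄R̄/d₂ = 1584.1182 − 3 × 8.3300 / 1.128 = 1561.9639

1561.96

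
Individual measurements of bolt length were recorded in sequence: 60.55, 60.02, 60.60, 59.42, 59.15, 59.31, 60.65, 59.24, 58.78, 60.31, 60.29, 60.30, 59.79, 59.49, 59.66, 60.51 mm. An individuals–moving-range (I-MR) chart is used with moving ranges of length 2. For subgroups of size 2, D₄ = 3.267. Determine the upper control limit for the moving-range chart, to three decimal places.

2.030

Moving ranges: 0.53, 0.58, 1.18, 0.27, 0.16, 1.34, 1.41, 0.46, 1.53, 0.02, 0.01, 0.51, 0.30, 0.17, 0.85; M̄R̄ = 9.3200 / 15 = 0.6213
UCL_MR = D₄·M̄R̄ = 3.267 × 0.6213 = 2.0299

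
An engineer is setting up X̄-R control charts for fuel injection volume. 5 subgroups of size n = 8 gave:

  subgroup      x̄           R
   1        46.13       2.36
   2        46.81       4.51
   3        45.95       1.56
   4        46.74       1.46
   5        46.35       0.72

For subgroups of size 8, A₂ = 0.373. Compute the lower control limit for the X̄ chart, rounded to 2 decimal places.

X̄̄ = (46.13 + 46.81 + 45.95 + 46.74 + 46.35) / 5 = 231.9800 / 5 = 46.3960
R̄ = (2.36 + 4.51 + 1.56 + 1.46 + 0.72) / 5 = 10.6100 / 5 = 2.1220
LCL = X̄̄ − A₂·R̄ = 46.3960 − 0.373 × 2.1220 = 45.6045

45.60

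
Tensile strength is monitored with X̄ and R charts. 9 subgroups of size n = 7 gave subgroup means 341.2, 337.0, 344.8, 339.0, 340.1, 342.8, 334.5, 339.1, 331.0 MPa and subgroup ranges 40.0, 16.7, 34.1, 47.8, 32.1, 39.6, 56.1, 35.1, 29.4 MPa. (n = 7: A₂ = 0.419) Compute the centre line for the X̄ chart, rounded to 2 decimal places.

X̄̄ = (341.2 + 337.0 + 344.8 + 339.0 + 340.1 + 342.8 + 334.5 + 339.1 + 331.0) / 9 = 3049.5000 / 9 = 338.8333
CL = X̄̄ = 338.8333

338.83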